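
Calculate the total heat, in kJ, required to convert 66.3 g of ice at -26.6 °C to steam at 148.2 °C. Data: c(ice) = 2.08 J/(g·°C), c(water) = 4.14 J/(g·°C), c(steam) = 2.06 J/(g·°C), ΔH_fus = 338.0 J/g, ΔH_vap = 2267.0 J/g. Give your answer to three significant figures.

q1 (heat ice -26.6→0.0 °C): 66.3 × 2.08 × 26.6 = 3668 J
q2 (melt at 0 °C): 66.3 × 338.0 = 22409 J
q3 (heat water 0.0→100.0 °C): 66.3 × 4.14 × 100.0 = 27448 J
q4 (vaporize at 100 °C): 66.3 × 2267.0 = 150302 J
q5 (heat steam 100.0→148.2 °C): 66.3 × 2.06 × 48.2 = 6583 J
Total: 3668 + 22409 + 27448 + 150302 + 6583 = 210410 J = 210 kJ

q = 210 kJ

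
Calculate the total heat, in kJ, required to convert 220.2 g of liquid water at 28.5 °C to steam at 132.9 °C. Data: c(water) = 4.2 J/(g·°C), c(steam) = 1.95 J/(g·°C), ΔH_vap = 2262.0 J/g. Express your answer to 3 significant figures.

q = 578 kJ

q1 (heat water 28.5→100.0 °C): 220.2 × 4.2 × 71.5 = 66126 J
q2 (vaporize at 100 °C): 220.2 × 2262.0 = 498092 J
q3 (heat steam 100.0→132.9 °C): 220.2 × 1.95 × 32.9 = 14127 J
Total: 66126 + 498092 + 14127 = 578345 J = 578 kJ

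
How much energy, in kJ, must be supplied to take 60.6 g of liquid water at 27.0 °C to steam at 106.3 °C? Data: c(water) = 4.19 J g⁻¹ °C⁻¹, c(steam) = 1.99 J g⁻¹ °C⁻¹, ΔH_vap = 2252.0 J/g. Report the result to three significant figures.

q = 156 kJ

q1 (heat water 27.0→100.0 °C): 60.6 × 4.19 × 73.0 = 18536 J
q2 (vaporize at 100 °C): 60.6 × 2252.0 = 136471 J
q3 (heat steam 100.0→106.3 °C): 60.6 × 1.99 × 6.3 = 760 J
Total: 18536 + 136471 + 760 = 155767 J = 156 kJ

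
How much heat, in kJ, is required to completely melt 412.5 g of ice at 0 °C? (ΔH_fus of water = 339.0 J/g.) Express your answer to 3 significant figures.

q = 140 kJ

q = m × ΔH_fus = 412.5 × 339.0 = 139800 J = 140 kJ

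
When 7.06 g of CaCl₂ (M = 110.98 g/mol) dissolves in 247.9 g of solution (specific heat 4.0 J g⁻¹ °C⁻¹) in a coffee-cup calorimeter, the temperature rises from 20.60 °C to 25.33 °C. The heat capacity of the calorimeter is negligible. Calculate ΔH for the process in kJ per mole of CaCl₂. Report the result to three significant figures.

ΔH = -73.7 kJ/mol

|ΔT| = |25.33 − 20.60| = 4.73 °C
|q_surr| = (247.9 × 4.0) × 4.73 = 991.6 × 4.73 = 4690 J
n(CaCl₂) = 7.06 / 110.98 = 0.06362 mol
Temperature rose, so q_rxn = −|q_surr| = -4.690 kJ
ΔH = q_rxn / n = -73.72 kJ/mol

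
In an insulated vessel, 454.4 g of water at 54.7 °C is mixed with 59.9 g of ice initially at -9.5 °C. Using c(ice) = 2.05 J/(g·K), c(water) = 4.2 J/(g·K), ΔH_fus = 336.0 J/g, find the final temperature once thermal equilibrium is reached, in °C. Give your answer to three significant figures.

T_f = 38.5 °C

Heat to bring ice to 0 °C and melt it: q₁ = 59.9×2.05×9.5 + 59.9×336.0 = 21293 J
Heat the water can supply cooling to 0 °C: 454.4×4.2×54.7 = 104394 J > q₁, so all ice melts.
Energy balance: 454.4×4.2×(54.7 − T) = 21293 + 59.9×4.2×(T − 0)
1908.48(54.7 − T) = 21293 + 251.58 T
104394 − 21293 = 2160.06 T
T = 83101 / 2160.06 = 38.47 °C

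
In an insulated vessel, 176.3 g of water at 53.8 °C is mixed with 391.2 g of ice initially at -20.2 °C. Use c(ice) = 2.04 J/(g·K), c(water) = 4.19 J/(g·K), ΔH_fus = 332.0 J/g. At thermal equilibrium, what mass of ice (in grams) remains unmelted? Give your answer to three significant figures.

m_ice remaining = 320 g

Heat to warm all ice to 0 °C: 391.2×2.04×20.2 = 16121 J
Heat released by water cooling to 0 °C: 176.3×4.19×53.8 = 39742 J
39742 J < 16121 + 391.2×332.0 = 145999.4 J, so not all ice melts; final T = 0 °C.
Heat left for melting: 39742 − 16121 = 23621 J
Mass melted = 23621 / 332.0 = 71.15 g
Ice remaining = 391.2 − 71.15 = 320.05 g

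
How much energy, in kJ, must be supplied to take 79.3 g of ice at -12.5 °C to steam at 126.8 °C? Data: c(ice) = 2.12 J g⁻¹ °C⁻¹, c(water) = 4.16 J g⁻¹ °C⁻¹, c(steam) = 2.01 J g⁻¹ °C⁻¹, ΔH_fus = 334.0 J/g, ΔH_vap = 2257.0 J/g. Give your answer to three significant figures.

q = 245 kJ

q1 (heat ice -12.5→0.0 °C): 79.3 × 2.12 × 12.5 = 2101 J
q2 (melt at 0 °C): 79.3 × 334.0 = 26486 J
q3 (heat water 0.0→100.0 °C): 79.3 × 4.16 × 100.0 = 32989 J
q4 (vaporize at 100 °C): 79.3 × 2257.0 = 178980 J
q5 (heat steam 100.0→126.8 °C): 79.3 × 2.01 × 26.8 = 4272 J
Total: 2101 + 26486 + 32989 + 178980 + 4272 = 244828 J = 245 kJ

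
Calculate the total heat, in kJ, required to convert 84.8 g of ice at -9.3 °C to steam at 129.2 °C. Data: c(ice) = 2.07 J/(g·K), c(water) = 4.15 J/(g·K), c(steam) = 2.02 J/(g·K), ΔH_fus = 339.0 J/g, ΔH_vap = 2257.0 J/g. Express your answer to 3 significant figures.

q = 262 kJ

q1 (heat ice -9.3→0.0 °C): 84.8 × 2.07 × 9.3 = 1632 J
q2 (melt at 0 °C): 84.8 × 339.0 = 28747 J
q3 (heat water 0.0→100.0 °C): 84.8 × 4.15 × 100.0 = 35192 J
q4 (vaporize at 100 °C): 84.8 × 2257.0 = 191394 J
q5 (heat steam 100.0→129.2 °C): 84.8 × 2.02 × 29.2 = 5002 J
Total: 1632 + 28747 + 35192 + 191394 + 5002 = 261967 J = 262 kJ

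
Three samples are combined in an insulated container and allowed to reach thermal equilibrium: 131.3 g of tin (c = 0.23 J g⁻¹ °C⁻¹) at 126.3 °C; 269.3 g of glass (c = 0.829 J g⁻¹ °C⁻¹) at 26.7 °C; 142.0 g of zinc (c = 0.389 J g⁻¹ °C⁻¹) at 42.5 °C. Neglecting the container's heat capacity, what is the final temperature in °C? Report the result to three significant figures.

T_f = 39.3 °C

Σ mᵢcᵢ(T − Tᵢ) = 0  ⇒  T = Σ mᵢcᵢTᵢ / Σ mᵢcᵢ
Σ mᵢcᵢ = 131.3×0.23 + 269.3×0.829 + 142.0×0.389 = 308.6867
Σ mᵢcᵢTᵢ = 30.199×126.3 + 223.2497×26.7 + 55.238×42.5 = 12123
T = 12123 / 308.6867 = 39.27 °C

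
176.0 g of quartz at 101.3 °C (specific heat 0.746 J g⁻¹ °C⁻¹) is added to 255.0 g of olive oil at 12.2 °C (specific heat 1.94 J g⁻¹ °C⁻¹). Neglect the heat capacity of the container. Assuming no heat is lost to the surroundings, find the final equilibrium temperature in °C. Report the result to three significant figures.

Heat lost by quartz = heat gained by olive oil.
(176.0)(0.746)(101.3 − T) = (255.0)(1.94)(T − 12.2)
131.296 (101.3 − T) = 494.7 (T − 12.2)
13300 − 131.296 T = 494.7 T − 6035.3
19335.3 = 625.996 T
T = 30.89 °C

T_f = 30.9 °C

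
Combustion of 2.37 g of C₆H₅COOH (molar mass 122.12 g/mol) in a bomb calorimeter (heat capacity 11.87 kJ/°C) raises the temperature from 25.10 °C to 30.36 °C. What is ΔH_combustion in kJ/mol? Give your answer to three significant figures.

ΔH = -3220 kJ/mol

ΔT = 30.36 − 25.10 = 5.26 °C
q_cal = C_cal × ΔT = 11.87 × 5.26 = 62.4362 kJ
n = 2.37 / 122.12 = 0.01941 mol
q_rxn = −q_cal = -62.4362 kJ
ΔH = -62.4362 / 0.01941 = -3217 kJ/mol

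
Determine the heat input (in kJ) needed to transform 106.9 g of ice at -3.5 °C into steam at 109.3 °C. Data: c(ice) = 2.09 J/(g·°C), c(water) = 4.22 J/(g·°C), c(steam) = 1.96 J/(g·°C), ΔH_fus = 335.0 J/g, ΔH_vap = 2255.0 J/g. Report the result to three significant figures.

q = 325 kJ

q1 (heat ice -3.5→0.0 °C): 106.9 × 2.09 × 3.5 = 782 J
q2 (melt at 0 °C): 106.9 × 335.0 = 35812 J
q3 (heat water 0.0→100.0 °C): 106.9 × 4.22 × 100.0 = 45112 J
q4 (vaporize at 100 °C): 106.9 × 2255.0 = 241060 J
q5 (heat steam 100.0→109.3 °C): 106.9 × 1.96 × 9.3 = 1949 J
Total: 782 + 35812 + 45112 + 241060 + 1949 = 324715 J = 325 kJ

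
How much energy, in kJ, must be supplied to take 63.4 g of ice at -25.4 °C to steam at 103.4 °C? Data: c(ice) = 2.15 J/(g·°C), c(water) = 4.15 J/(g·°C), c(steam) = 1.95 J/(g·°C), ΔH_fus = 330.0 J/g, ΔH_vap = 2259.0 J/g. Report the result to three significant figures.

q1 (heat ice -25.4→0.0 °C): 63.4 × 2.15 × 25.4 = 3462 J
q2 (melt at 0 °C): 63.4 × 330.0 = 20922 J
q3 (heat water 0.0→100.0 °C): 63.4 × 4.15 × 100.0 = 26311 J
q4 (vaporize at 100 °C): 63.4 × 2259.0 = 143221 J
q5 (heat steam 100.0→103.4 °C): 63.4 × 1.95 × 3.4 = 420 J
Total: 3462 + 20922 + 26311 + 143221 + 420 = 194336 J = 194 kJ

q = 194 kJ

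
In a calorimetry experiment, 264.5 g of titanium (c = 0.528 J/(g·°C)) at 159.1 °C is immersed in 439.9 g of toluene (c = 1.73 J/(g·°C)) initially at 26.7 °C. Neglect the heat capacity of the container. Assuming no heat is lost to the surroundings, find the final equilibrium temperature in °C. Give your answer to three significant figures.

T_f = 47.2 °C

Heat lost by titanium = heat gained by toluene.
(264.5)(0.528)(159.1 − T) = (439.9)(1.73)(T − 26.7)
139.656 (159.1 − T) = 761.027 (T − 26.7)
22219 − 139.656 T = 761.027 T − 20319
42538 = 900.683 T
T = 47.23 °C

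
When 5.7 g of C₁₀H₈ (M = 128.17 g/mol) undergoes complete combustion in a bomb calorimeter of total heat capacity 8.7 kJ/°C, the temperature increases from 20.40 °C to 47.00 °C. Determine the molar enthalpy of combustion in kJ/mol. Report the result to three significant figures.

ΔH = -5200 kJ/mol

ΔT = 47.00 − 20.40 = 26.60 °C
q_cal = C_cal × ΔT = 8.7 × 26.60 = 231.42 kJ
n = 5.7 / 128.17 = 0.04447 mol
q_rxn = −q_cal = -231.42 kJ
ΔH = -231.42 / 0.04447 = -5204 kJ/mol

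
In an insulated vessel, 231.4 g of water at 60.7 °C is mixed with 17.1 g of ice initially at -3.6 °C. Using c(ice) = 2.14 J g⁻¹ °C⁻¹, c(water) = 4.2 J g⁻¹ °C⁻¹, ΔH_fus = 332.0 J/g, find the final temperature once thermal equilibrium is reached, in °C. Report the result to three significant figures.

Heat to bring ice to 0 °C and melt it: q₁ = 17.1×2.14×3.6 + 17.1×332.0 = 5808.9 J
Heat the water can supply cooling to 0 °C: 231.4×4.2×60.7 = 58993.1 J > q₁, so all ice melts.
Energy balance: 231.4×4.2×(60.7 − T) = 5808.9 + 17.1×4.2×(T − 0)
971.88(60.7 − T) = 5808.9 + 71.82 T
58993.1 − 5808.9 = 1043.70 T
T = 53184.2 / 1043.70 = 50.96 °C

T_f = 51.0 °C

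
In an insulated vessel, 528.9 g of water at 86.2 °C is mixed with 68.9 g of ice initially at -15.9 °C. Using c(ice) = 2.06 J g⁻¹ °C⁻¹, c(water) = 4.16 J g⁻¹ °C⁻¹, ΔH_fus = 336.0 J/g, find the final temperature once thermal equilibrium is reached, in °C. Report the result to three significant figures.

Heat to bring ice to 0 °C and melt it: q₁ = 68.9×2.06×15.9 + 68.9×336.0 = 25407 J
Heat the water can supply cooling to 0 °C: 528.9×4.16×86.2 = 189659 J > q₁, so all ice melts.
Energy balance: 528.9×4.16×(86.2 − T) = 25407 + 68.9×4.16×(T − 0)
2200.224(86.2 − T) = 25407 + 286.624 T
189659 − 25407 = 2486.848 T
T = 164252 / 2486.848 = 66.048 °C

T_f = 66.0 °C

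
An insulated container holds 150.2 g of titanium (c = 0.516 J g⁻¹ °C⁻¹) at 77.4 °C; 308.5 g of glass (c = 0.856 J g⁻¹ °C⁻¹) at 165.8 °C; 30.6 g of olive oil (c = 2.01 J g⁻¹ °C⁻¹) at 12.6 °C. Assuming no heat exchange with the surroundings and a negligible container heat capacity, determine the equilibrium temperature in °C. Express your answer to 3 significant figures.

Σ mᵢcᵢ(T − Tᵢ) = 0  ⇒  T = Σ mᵢcᵢTᵢ / Σ mᵢcᵢ
Σ mᵢcᵢ = 150.2×0.516 + 308.5×0.856 + 30.6×2.01 = 403.0852
Σ mᵢcᵢTᵢ = 77.5032×77.4 + 264.076×165.8 + 61.506×12.6 = 50558
T = 50558 / 403.0852 = 125.4 °C

T_f = 125 °C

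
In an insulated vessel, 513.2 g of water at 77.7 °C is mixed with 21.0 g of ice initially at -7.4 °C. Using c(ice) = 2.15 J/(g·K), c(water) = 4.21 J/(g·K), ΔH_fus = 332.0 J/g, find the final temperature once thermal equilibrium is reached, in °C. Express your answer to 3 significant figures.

T_f = 71.4 °C

Heat to bring ice to 0 °C and melt it: q₁ = 21.0×2.15×7.4 + 21.0×332.0 = 7306.1 J
Heat the water can supply cooling to 0 °C: 513.2×4.21×77.7 = 167876 J > q₁, so all ice melts.
Energy balance: 513.2×4.21×(77.7 − T) = 7306.1 + 21.0×4.21×(T − 0)
2160.572(77.7 − T) = 7306.1 + 88.41 T
167876 − 7306.1 = 2248.982 T
T = 160569.9 / 2248.982 = 71.40 °C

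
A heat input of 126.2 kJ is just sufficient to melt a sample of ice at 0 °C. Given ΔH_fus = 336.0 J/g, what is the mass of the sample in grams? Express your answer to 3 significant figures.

m = 376 g

m = q / ΔH_fus = 126200 J / 336.0 J/g = 376 g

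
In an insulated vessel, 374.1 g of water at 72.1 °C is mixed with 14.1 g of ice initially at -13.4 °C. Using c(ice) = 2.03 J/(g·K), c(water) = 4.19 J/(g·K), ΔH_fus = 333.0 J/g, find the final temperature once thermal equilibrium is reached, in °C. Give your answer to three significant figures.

T_f = 66.4 °C

Heat to bring ice to 0 °C and melt it: q₁ = 14.1×2.03×13.4 + 14.1×333.0 = 5078.8 J
Heat the water can supply cooling to 0 °C: 374.1×4.19×72.1 = 113015 J > q₁, so all ice melts.
Energy balance: 374.1×4.19×(72.1 − T) = 5078.8 + 14.1×4.19×(T − 0)
1567.479(72.1 − T) = 5078.8 + 59.079 T
113015 − 5078.8 = 1626.558 T
T = 107936.2 / 1626.558 = 66.36 °C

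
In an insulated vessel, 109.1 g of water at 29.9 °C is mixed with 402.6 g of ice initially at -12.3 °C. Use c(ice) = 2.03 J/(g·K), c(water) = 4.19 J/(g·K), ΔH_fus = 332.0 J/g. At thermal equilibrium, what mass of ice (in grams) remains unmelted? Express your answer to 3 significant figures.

Heat to warm all ice to 0 °C: 402.6×2.03×12.3 = 10053 J
Heat released by water cooling to 0 °C: 109.1×4.19×29.9 = 13668 J
13668 J < 10053 + 402.6×332.0 = 143716.2 J, so not all ice melts; final T = 0 °C.
Heat left for melting: 13668 − 10053 = 3615 J
Mass melted = 3615 / 332.0 = 10.89 g
Ice remaining = 402.6 − 10.89 = 391.71 g

m_ice remaining = 392 g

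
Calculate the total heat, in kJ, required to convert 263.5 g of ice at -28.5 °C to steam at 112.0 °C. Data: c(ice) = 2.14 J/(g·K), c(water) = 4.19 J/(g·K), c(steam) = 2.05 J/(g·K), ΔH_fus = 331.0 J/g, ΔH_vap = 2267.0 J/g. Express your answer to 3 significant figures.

q = 818 kJ

q1 (heat ice -28.5→0.0 °C): 263.5 × 2.14 × 28.5 = 16071 J
q2 (melt at 0 °C): 263.5 × 331.0 = 87219 J
q3 (heat water 0.0→100.0 °C): 263.5 × 4.19 × 100.0 = 110407 J
q4 (vaporize at 100 °C): 263.5 × 2267.0 = 597355 J
q5 (heat steam 100.0→112.0 °C): 263.5 × 2.05 × 12.0 = 6482 J
Total: 16071 + 87219 + 110407 + 597355 + 6482 = 817534 J = 818 kJ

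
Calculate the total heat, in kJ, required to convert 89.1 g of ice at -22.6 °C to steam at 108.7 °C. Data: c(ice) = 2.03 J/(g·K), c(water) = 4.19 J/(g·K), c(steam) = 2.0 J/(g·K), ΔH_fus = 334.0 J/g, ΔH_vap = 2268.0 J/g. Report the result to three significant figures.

q1 (heat ice -22.6→0.0 °C): 89.1 × 2.03 × 22.6 = 4088 J
q2 (melt at 0 °C): 89.1 × 334.0 = 29759 J
q3 (heat water 0.0→100.0 °C): 89.1 × 4.19 × 100.0 = 37333 J
q4 (vaporize at 100 °C): 89.1 × 2268.0 = 202079 J
q5 (heat steam 100.0→108.7 °C): 89.1 × 2.0 × 8.7 = 1550 J
Total: 4088 + 29759 + 37333 + 202079 + 1550 = 274809 J = 275 kJ

q = 275 kJ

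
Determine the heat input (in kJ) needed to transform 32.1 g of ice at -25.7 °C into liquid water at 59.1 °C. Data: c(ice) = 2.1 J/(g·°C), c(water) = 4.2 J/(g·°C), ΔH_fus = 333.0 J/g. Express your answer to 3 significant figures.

q = 20.4 kJ

q1 (heat ice -25.7→0.0 °C): 32.1 × 2.1 × 25.7 = 1732 J
q2 (melt at 0 °C): 32.1 × 333.0 = 10689 J
q3 (heat water 0.0→59.1 °C): 32.1 × 4.2 × 59.1 = 7968 J
Total: 1732 + 10689 + 7968 = 20389 J = 20.4 kJ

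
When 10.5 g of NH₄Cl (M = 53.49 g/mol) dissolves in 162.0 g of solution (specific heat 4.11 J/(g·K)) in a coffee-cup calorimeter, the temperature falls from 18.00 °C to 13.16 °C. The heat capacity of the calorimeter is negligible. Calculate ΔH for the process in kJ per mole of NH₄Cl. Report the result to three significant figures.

|ΔT| = |13.16 − 18.00| = 4.84 °C
|q_surr| = (162.0 × 4.11) × 4.84 = 665.82 × 4.84 = 3223 J
n(NH₄Cl) = 10.5 / 53.49 = 0.1963 mol
Temperature fell, so q_rxn = +|q_surr| = 3.223 kJ
ΔH = q_rxn / n = 16.42 kJ/mol

ΔH = 16.4 kJ/mol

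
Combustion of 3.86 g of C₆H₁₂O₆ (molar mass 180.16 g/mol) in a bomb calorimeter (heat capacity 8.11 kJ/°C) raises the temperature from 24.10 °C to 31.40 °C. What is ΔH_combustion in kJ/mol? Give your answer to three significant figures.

ΔH = -2760 kJ/mol

ΔT = 31.40 − 24.10 = 7.30 °C
q_cal = C_cal × ΔT = 8.11 × 7.30 = 59.203 kJ
n = 3.86 / 180.16 = 0.02143 mol
q_rxn = −q_cal = -59.203 kJ
ΔH = -59.203 / 0.02143 = -2763 kJ/mol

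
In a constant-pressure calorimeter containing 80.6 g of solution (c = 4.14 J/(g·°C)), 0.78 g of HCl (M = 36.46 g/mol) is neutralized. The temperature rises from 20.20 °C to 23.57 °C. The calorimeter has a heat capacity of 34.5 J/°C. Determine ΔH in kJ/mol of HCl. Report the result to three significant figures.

ΔH = -58.0 kJ/mol

|ΔT| = |23.57 − 20.20| = 3.37 °C
|q_surr| = (80.6 × 4.14 + 34.5) × 3.37 = 368.184 × 3.37 = 1241 J
n(HCl) = 0.78 / 36.46 = 0.02139 mol
Temperature rose, so q_rxn = −|q_surr| = -1.241 kJ
ΔH = q_rxn / n = -58.02 kJ/mol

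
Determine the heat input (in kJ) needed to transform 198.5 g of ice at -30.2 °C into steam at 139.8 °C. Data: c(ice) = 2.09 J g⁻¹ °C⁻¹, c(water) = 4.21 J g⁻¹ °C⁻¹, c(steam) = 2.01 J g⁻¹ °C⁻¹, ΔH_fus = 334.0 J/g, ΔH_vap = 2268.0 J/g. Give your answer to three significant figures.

q1 (heat ice -30.2→0.0 °C): 198.5 × 2.09 × 30.2 = 12529 J
q2 (melt at 0 °C): 198.5 × 334.0 = 66299 J
q3 (heat water 0.0→100.0 °C): 198.5 × 4.21 × 100.0 = 83569 J
q4 (vaporize at 100 °C): 198.5 × 2268.0 = 450198 J
q5 (heat steam 100.0→139.8 °C): 198.5 × 2.01 × 39.8 = 15880 J
Total: 12529 + 66299 + 83569 + 450198 + 15880 = 628475 J = 628 kJ

q = 628 kJ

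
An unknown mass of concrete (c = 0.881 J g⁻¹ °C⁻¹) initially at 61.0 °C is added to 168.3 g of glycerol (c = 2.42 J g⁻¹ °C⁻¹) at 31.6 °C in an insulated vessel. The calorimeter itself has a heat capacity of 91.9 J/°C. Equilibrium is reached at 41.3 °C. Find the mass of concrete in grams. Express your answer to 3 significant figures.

q_gained = (168.3 × 2.42 + 91.9) × (41.3 − 31.6) = 4842 J
q_lost = m × 0.881 × (61.0 − 41.3) = 17.3557 m
m = 4842 / 17.3557 = 279 g

m = 279 g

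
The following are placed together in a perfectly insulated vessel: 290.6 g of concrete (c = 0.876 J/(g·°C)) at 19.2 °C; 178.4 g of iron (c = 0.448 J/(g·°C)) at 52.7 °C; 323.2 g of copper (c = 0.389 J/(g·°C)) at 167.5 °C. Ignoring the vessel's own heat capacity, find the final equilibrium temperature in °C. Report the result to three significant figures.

T_f = 65.5 °C

Σ mᵢcᵢ(T − Tᵢ) = 0  ⇒  T = Σ mᵢcᵢTᵢ / Σ mᵢcᵢ
Σ mᵢcᵢ = 290.6×0.876 + 178.4×0.448 + 323.2×0.389 = 460.2136
Σ mᵢcᵢTᵢ = 254.5656×19.2 + 79.9232×52.7 + 125.7248×167.5 = 30159
T = 30159 / 460.2136 = 65.53 °C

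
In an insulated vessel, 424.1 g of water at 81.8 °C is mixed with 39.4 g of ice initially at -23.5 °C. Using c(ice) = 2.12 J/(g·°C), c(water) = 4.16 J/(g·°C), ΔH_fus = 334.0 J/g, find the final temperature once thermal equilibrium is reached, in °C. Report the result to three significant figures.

T_f = 67.0 °C

Heat to bring ice to 0 °C and melt it: q₁ = 39.4×2.12×23.5 + 39.4×334.0 = 15123 J
Heat the water can supply cooling to 0 °C: 424.1×4.16×81.8 = 144316 J > q₁, so all ice melts.
Energy balance: 424.1×4.16×(81.8 − T) = 15123 + 39.4×4.16×(T − 0)
1764.256(81.8 − T) = 15123 + 163.904 T
144316 − 15123 = 1928.160 T
T = 129193 / 1928.160 = 67.00 °C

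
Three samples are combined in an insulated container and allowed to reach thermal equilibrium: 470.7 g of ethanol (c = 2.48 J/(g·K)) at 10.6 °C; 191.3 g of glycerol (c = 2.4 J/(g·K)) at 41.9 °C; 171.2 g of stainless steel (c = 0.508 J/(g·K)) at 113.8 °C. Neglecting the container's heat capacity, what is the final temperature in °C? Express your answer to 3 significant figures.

Σ mᵢcᵢ(T − Tᵢ) = 0  ⇒  T = Σ mᵢcᵢTᵢ / Σ mᵢcᵢ
Σ mᵢcᵢ = 470.7×2.48 + 191.3×2.4 + 171.2×0.508 = 1713.4256
Σ mᵢcᵢTᵢ = 1167.336×10.6 + 459.12×41.9 + 86.9696×113.8 = 41508
T = 41508 / 1713.4256 = 24.23 °C

T_f = 24.2 °C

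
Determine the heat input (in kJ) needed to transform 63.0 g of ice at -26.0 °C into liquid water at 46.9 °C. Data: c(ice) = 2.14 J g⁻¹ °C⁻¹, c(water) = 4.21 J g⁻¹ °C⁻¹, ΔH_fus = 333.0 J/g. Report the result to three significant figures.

q = 36.9 kJ

q1 (heat ice -26.0→0.0 °C): 63.0 × 2.14 × 26.0 = 3505 J
q2 (melt at 0 °C): 63.0 × 333.0 = 20979 J
q3 (heat water 0.0→46.9 °C): 63.0 × 4.21 × 46.9 = 12439 J
Total: 3505 + 20979 + 12439 = 36923 J = 36.9 kJ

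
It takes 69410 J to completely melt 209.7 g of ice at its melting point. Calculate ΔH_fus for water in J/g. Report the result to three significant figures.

ΔH_fus = q / m = 69410 / 209.7 = 331 J/g

ΔH_fus = 331 J/g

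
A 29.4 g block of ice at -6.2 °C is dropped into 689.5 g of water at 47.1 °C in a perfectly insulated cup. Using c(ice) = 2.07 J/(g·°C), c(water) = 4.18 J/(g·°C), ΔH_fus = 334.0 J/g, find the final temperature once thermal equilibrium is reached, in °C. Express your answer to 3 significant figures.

T_f = 41.8 °C

Heat to bring ice to 0 °C and melt it: q₁ = 29.4×2.07×6.2 + 29.4×334.0 = 10197 J
Heat the water can supply cooling to 0 °C: 689.5×4.18×47.1 = 135747 J > q₁, so all ice melts.
Energy balance: 689.5×4.18×(47.1 − T) = 10197 + 29.4×4.18×(T − 0)
2882.11(47.1 − T) = 10197 + 122.892 T
135747 − 10197 = 3005.002 T
T = 125550 / 3005.002 = 41.78 °C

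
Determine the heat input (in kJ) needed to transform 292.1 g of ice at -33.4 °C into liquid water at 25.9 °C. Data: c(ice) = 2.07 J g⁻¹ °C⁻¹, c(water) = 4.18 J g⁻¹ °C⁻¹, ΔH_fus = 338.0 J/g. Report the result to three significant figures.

q = 151 kJ

q1 (heat ice -33.4→0.0 °C): 292.1 × 2.07 × 33.4 = 20195 J
q2 (melt at 0 °C): 292.1 × 338.0 = 98730 J
q3 (heat water 0.0→25.9 °C): 292.1 × 4.18 × 25.9 = 31623 J
Total: 20195 + 98730 + 31623 = 150548 J = 151 kJ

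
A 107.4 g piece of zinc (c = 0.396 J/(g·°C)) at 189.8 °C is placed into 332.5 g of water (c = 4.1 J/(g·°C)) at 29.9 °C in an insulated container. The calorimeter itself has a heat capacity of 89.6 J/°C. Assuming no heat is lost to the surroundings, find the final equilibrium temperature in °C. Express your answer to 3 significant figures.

T_f = 34.4 °C

Heat lost by zinc = heat gained by water + calorimeter.
(107.4)(0.396)(189.8 − T) = [(332.5)(4.1) + 89.6](T − 29.9)
42.5304 (189.8 − T) = 1452.85 (T − 29.9)
8072.3 − 42.5304 T = 1452.85 T − 43440
51512.3 = 1495.3804 T
T = 34.448 °C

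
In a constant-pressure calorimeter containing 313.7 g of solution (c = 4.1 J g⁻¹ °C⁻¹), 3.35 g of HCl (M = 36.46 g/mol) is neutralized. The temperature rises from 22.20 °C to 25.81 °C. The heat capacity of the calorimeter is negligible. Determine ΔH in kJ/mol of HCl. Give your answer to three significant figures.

ΔH = -50.5 kJ/mol

|ΔT| = |25.81 − 22.20| = 3.61 °C
|q_surr| = (313.7 × 4.1) × 3.61 = 1286.17 × 3.61 = 4643 J
n(HCl) = 3.35 / 36.46 = 0.09188 mol
Temperature rose, so q_rxn = −|q_surr| = -4.643 kJ
ΔH = q_rxn / n = -50.53 kJ/mol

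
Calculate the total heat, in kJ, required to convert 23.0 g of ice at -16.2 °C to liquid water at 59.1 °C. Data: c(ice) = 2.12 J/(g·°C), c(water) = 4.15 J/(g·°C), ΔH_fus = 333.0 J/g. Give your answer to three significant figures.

q1 (heat ice -16.2→0.0 °C): 23.0 × 2.12 × 16.2 = 790 J
q2 (melt at 0 °C): 23.0 × 333.0 = 7659 J
q3 (heat water 0.0→59.1 °C): 23.0 × 4.15 × 59.1 = 5641 J
Total: 790 + 7659 + 5641 = 14090 J = 14.1 kJ

q = 14.1 kJ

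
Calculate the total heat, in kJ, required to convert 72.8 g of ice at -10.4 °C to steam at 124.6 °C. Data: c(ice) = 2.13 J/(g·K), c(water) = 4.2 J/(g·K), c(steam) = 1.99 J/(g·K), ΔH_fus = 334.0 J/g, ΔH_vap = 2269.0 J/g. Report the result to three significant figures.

q = 225 kJ

q1 (heat ice -10.4→0.0 °C): 72.8 × 2.13 × 10.4 = 1613 J
q2 (melt at 0 °C): 72.8 × 334.0 = 24315 J
q3 (heat water 0.0→100.0 °C): 72.8 × 4.2 × 100.0 = 30576 J
q4 (vaporize at 100 °C): 72.8 × 2269.0 = 165183 J
q5 (heat steam 100.0→124.6 °C): 72.8 × 1.99 × 24.6 = 3564 J
Total: 1613 + 24315 + 30576 + 165183 + 3564 = 225251 J = 225 kJ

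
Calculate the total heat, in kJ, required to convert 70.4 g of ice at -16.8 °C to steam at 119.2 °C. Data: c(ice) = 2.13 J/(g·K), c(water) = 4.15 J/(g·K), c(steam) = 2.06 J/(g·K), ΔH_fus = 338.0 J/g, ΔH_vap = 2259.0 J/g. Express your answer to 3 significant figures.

q = 217 kJ

q1 (heat ice -16.8→0.0 °C): 70.4 × 2.13 × 16.8 = 2519 J
q2 (melt at 0 °C): 70.4 × 338.0 = 23795 J
q3 (heat water 0.0→100.0 °C): 70.4 × 4.15 × 100.0 = 29216 J
q4 (vaporize at 100 °C): 70.4 × 2259.0 = 159034 J
q5 (heat steam 100.0→119.2 °C): 70.4 × 2.06 × 19.2 = 2784 J
Total: 2519 + 23795 + 29216 + 159034 + 2784 = 217348 J = 217 kJ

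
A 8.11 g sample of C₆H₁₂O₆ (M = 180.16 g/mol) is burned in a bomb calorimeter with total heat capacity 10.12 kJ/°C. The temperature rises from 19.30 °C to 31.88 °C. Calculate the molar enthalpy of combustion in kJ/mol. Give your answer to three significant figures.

ΔH = -2830 kJ/mol

ΔT = 31.88 − 19.30 = 12.58 °C
q_cal = C_cal × ΔT = 10.12 × 12.58 = 127.3096 kJ
n = 8.11 / 180.16 = 0.04502 mol
q_rxn = −q_cal = -127.3096 kJ
ΔH = -127.3096 / 0.04502 = -2828 kJ/mol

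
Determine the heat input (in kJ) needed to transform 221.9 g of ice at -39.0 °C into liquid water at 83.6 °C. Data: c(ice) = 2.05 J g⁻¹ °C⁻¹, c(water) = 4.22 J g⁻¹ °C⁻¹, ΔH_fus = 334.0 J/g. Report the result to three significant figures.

q1 (heat ice -39.0→0.0 °C): 221.9 × 2.05 × 39.0 = 17741 J
q2 (melt at 0 °C): 221.9 × 334.0 = 74115 J
q3 (heat water 0.0→83.6 °C): 221.9 × 4.22 × 83.6 = 78285 J
Total: 17741 + 74115 + 78285 = 170141 J = 170 kJ

q = 170 kJ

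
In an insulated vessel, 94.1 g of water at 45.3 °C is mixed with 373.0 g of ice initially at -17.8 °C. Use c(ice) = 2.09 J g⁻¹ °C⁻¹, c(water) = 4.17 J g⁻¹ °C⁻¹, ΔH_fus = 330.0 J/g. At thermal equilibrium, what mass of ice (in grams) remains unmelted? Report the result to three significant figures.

Heat to warm all ice to 0 °C: 373.0×2.09×17.8 = 13876 J
Heat released by water cooling to 0 °C: 94.1×4.17×45.3 = 17776 J
17776 J < 13876 + 373.0×330.0 = 136966 J, so not all ice melts; final T = 0 °C.
Heat left for melting: 17776 − 13876 = 3900 J
Mass melted = 3900 / 330.0 = 11.82 g
Ice remaining = 373.0 − 11.82 = 361.18 g

m_ice remaining = 361 g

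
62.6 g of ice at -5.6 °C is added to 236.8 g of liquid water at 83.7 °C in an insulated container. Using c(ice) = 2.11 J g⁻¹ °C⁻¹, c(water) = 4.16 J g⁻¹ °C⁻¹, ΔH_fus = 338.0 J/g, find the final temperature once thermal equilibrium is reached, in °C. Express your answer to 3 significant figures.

Heat to bring ice to 0 °C and melt it: q₁ = 62.6×2.11×5.6 + 62.6×338.0 = 21898 J
Heat the water can supply cooling to 0 °C: 236.8×4.16×83.7 = 82451.9 J > q₁, so all ice melts.
Energy balance: 236.8×4.16×(83.7 − T) = 21898 + 62.6×4.16×(T − 0)
985.088(83.7 − T) = 21898 + 260.416 T
82451.9 − 21898 = 1245.504 T
T = 60553.9 / 1245.504 = 48.62 °C

T_f = 48.6 °C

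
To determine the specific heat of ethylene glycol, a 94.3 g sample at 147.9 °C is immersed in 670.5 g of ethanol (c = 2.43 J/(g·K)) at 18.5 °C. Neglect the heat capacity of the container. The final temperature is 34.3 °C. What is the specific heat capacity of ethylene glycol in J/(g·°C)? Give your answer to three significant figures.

q_gained = (670.5 × 2.43) × (34.3 − 18.5) = 25740 J
q_lost = 94.3 × c × (147.9 − 34.3) = 10712.48 c
Set equal: c = 25740 / 10712.48 = 2.40 J/(g·°C)

c = 2.40 J/(g·°C)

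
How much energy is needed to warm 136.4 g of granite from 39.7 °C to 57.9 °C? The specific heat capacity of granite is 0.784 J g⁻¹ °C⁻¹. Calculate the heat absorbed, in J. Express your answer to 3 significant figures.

q = m c ΔT = 136.4 × 0.784 × (57.9 − 39.7)
q = 136.4 × 0.784 × 18.2 = 1946 J

q = 1950 J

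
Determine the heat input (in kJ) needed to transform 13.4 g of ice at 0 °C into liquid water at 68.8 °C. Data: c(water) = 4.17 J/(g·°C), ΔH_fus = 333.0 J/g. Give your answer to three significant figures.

q = 8.31 kJ

q1 (melt at 0 °C): 13.4 × 333.0 = 4462 J
q2 (heat water 0.0→68.8 °C): 13.4 × 4.17 × 68.8 = 3844 J
Total: 4462 + 3844 = 8306 J = 8.31 kJ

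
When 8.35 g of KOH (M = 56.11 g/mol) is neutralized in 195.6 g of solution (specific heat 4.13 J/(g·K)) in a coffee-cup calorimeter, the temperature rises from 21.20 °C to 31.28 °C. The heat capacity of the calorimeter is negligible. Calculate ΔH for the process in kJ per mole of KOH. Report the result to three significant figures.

|ΔT| = |31.28 − 21.20| = 10.08 °C
|q_surr| = (195.6 × 4.13) × 10.08 = 807.828 × 10.08 = 8143 J
n(KOH) = 8.35 / 56.11 = 0.1488 mol
Temperature rose, so q_rxn = −|q_surr| = -8.143 kJ
ΔH = q_rxn / n = -54.72 kJ/mol

ΔH = -54.7 kJ/mol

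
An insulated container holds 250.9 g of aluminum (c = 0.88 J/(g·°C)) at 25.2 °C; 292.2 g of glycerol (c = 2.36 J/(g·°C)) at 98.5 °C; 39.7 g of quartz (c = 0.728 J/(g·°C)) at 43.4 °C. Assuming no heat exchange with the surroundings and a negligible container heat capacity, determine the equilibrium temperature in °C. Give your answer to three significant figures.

T_f = 79.6 °C

Σ mᵢcᵢ(T − Tᵢ) = 0  ⇒  T = Σ mᵢcᵢTᵢ / Σ mᵢcᵢ
Σ mᵢcᵢ = 250.9×0.88 + 292.2×2.36 + 39.7×0.728 = 939.2856
Σ mᵢcᵢTᵢ = 220.792×25.2 + 689.592×98.5 + 28.9016×43.4 = 74743
T = 74743 / 939.2856 = 79.57 °C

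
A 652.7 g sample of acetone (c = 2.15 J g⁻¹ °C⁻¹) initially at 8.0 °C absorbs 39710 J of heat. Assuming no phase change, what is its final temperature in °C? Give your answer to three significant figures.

T_f = 36.3 °C

ΔT = q / (m c) = 39710 / (652.7 × 2.15) = 28.30 °C
T_f = 8.0 + 28.30 = 36.30 °C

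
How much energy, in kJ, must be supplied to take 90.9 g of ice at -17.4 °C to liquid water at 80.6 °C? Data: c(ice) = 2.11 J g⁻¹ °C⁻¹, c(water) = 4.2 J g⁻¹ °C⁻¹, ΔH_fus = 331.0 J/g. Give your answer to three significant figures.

q1 (heat ice -17.4→0.0 °C): 90.9 × 2.11 × 17.4 = 3337 J
q2 (melt at 0 °C): 90.9 × 331.0 = 30088 J
q3 (heat water 0.0→80.6 °C): 90.9 × 4.2 × 80.6 = 30771 J
Total: 3337 + 30088 + 30771 = 64196 J = 64.2 kJ

q = 64.2 kJ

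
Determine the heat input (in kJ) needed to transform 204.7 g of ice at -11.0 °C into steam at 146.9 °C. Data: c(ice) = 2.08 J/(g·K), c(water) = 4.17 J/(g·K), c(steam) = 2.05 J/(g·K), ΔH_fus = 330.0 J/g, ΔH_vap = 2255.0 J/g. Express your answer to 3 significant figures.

q1 (heat ice -11.0→0.0 °C): 204.7 × 2.08 × 11.0 = 4684 J
q2 (melt at 0 °C): 204.7 × 330.0 = 67551 J
q3 (heat water 0.0→100.0 °C): 204.7 × 4.17 × 100.0 = 85360 J
q4 (vaporize at 100 °C): 204.7 × 2255.0 = 461599 J
q5 (heat steam 100.0→146.9 °C): 204.7 × 2.05 × 46.9 = 19681 J
Total: 4684 + 67551 + 85360 + 461599 + 19681 = 638875 J = 639 kJ

q = 639 kJ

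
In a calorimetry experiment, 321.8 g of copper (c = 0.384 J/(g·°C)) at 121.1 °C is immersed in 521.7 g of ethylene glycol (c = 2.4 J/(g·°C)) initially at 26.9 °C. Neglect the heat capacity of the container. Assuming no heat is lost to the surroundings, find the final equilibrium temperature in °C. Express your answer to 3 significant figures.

T_f = 35.4 °C

Heat lost by copper = heat gained by ethylene glycol.
(321.8)(0.384)(121.1 − T) = (521.7)(2.4)(T − 26.9)
123.5712 (121.1 − T) = 1252.08 (T − 26.9)
14964 − 123.5712 T = 1252.08 T − 33681
48645 = 1375.6512 T
T = 35.36 °C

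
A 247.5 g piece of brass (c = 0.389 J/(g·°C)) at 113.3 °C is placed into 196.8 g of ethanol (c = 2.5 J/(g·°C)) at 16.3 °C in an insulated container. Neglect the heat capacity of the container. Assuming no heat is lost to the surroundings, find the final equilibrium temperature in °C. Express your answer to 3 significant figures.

Heat lost by brass = heat gained by ethanol.
(247.5)(0.389)(113.3 − T) = (196.8)(2.5)(T − 16.3)
96.2775 (113.3 − T) = 492 (T − 16.3)
10908 − 96.2775 T = 492 T − 8019.6
18927.6 = 588.2775 T
T = 32.17 °C

T_f = 32.2 °C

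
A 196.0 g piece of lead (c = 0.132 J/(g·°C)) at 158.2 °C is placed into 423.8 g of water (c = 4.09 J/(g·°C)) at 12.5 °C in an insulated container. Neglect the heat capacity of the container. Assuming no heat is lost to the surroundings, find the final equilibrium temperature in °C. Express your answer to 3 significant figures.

Heat lost by lead = heat gained by water.
(196.0)(0.132)(158.2 − T) = (423.8)(4.09)(T − 12.5)
25.872 (158.2 − T) = 1733.342 (T − 12.5)
4093.0 − 25.872 T = 1733.342 T − 21667
25760.0 = 1759.214 T
T = 14.64 °C

T_f = 14.6 °C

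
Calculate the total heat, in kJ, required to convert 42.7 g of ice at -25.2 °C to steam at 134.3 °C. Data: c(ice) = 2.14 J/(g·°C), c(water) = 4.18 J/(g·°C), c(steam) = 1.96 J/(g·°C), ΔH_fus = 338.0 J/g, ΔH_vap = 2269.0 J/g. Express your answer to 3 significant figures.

q1 (heat ice -25.2→0.0 °C): 42.7 × 2.14 × 25.2 = 2303 J
q2 (melt at 0 °C): 42.7 × 338.0 = 14433 J
q3 (heat water 0.0→100.0 °C): 42.7 × 4.18 × 100.0 = 17849 J
q4 (vaporize at 100 °C): 42.7 × 2269.0 = 96886 J
q5 (heat steam 100.0→134.3 °C): 42.7 × 1.96 × 34.3 = 2871 J
Total: 2303 + 14433 + 17849 + 96886 + 2871 = 134342 J = 134 kJ

q = 134 kJ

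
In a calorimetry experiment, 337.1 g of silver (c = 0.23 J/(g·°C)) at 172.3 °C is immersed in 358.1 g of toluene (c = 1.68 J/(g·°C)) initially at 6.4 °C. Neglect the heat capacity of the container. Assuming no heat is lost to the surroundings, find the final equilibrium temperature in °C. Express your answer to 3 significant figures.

T_f = 25.3 °C

Heat lost by silver = heat gained by toluene.
(337.1)(0.23)(172.3 − T) = (358.1)(1.68)(T − 6.4)
77.533 (172.3 − T) = 601.608 (T − 6.4)
13359 − 77.533 T = 601.608 T − 3850.3
17209.3 = 679.141 T
T = 25.34 °C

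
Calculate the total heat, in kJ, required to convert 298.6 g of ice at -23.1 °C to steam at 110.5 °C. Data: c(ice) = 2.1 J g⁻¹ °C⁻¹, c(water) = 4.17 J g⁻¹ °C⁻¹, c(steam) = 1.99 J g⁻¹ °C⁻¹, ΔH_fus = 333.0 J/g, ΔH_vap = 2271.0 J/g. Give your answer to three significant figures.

q1 (heat ice -23.1→0.0 °C): 298.6 × 2.1 × 23.1 = 14485 J
q2 (melt at 0 °C): 298.6 × 333.0 = 99434 J
q3 (heat water 0.0→100.0 °C): 298.6 × 4.17 × 100.0 = 124516 J
q4 (vaporize at 100 °C): 298.6 × 2271.0 = 678121 J
q5 (heat steam 100.0→110.5 °C): 298.6 × 1.99 × 10.5 = 6239 J
Total: 14485 + 99434 + 124516 + 678121 + 6239 = 922795 J = 923 kJ

q = 923 kJ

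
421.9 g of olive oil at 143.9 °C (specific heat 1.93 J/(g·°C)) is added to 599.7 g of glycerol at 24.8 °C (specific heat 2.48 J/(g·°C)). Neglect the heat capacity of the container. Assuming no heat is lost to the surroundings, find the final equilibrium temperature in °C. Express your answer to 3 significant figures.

Heat lost by olive oil = heat gained by glycerol.
(421.9)(1.93)(143.9 − T) = (599.7)(2.48)(T − 24.8)
814.267 (143.9 − T) = 1487.256 (T − 24.8)
117170 − 814.267 T = 1487.256 T − 36884
154054 = 2301.523 T
T = 66.94 °C

T_f = 66.9 °C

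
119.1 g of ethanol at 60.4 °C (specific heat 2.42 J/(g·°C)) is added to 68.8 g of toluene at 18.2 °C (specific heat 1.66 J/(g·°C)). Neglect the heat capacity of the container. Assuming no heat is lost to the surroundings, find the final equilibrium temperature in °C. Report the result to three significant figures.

T_f = 48.4 °C

Heat lost by ethanol = heat gained by toluene.
(119.1)(2.42)(60.4 − T) = (68.8)(1.66)(T − 18.2)
288.222 (60.4 − T) = 114.208 (T − 18.2)
17409 − 288.222 T = 114.208 T − 2078.6
19487.6 = 402.430 T
T = 48.42 °C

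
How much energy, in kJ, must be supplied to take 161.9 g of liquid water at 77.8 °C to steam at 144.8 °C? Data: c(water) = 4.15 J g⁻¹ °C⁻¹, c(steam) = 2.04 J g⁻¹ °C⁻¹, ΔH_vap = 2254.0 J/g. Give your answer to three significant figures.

q = 395 kJ

q1 (heat water 77.8→100.0 °C): 161.9 × 4.15 × 22.2 = 14916 J
q2 (vaporize at 100 °C): 161.9 × 2254.0 = 364923 J
q3 (heat steam 100.0→144.8 °C): 161.9 × 2.04 × 44.8 = 14796 J
Total: 14916 + 364923 + 14796 = 394635 J = 395 kJ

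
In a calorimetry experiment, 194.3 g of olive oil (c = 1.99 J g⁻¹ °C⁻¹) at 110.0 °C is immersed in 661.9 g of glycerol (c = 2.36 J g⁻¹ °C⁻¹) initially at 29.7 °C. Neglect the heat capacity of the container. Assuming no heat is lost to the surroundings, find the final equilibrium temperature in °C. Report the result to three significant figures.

Heat lost by olive oil = heat gained by glycerol.
(194.3)(1.99)(110.0 − T) = (661.9)(2.36)(T − 29.7)
386.657 (110.0 − T) = 1562.084 (T − 29.7)
42532 − 386.657 T = 1562.084 T − 46394
88926 = 1948.741 T
T = 45.63 °C

T_f = 45.6 °C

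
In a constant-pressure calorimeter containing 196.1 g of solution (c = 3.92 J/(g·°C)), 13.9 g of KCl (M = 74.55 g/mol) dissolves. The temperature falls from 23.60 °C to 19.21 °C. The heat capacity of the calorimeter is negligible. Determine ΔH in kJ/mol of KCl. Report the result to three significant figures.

|ΔT| = |19.21 − 23.60| = 4.39 °C
|q_surr| = (196.1 × 3.92) × 4.39 = 768.712 × 4.39 = 3375 J
n(KCl) = 13.9 / 74.55 = 0.1865 mol
Temperature fell, so q_rxn = +|q_surr| = 3.375 kJ
ΔH = q_rxn / n = 18.10 kJ/mol

ΔH = 18.1 kJ/mol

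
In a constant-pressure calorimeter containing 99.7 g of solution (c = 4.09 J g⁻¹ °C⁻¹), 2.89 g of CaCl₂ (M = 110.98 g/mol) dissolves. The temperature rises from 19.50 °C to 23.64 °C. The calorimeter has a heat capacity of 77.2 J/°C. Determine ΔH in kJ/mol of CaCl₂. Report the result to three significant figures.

|ΔT| = |23.64 − 19.50| = 4.14 °C
|q_surr| = (99.7 × 4.09 + 77.2) × 4.14 = 484.973 × 4.14 = 2008 J
n(CaCl₂) = 2.89 / 110.98 = 0.02604 mol
Temperature rose, so q_rxn = −|q_surr| = -2.008 kJ
ΔH = q_rxn / n = -77.11 kJ/mol

ΔH = -77.1 kJ/mol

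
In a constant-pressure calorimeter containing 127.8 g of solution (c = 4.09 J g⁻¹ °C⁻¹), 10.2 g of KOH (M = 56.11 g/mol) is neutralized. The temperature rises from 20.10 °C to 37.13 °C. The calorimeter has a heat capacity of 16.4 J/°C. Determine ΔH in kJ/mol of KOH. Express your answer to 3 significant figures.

|ΔT| = |37.13 − 20.10| = 17.03 °C
|q_surr| = (127.8 × 4.09 + 16.4) × 17.03 = 539.102 × 17.03 = 9181 J
n(KOH) = 10.2 / 56.11 = 0.1818 mol
Temperature rose, so q_rxn = −|q_surr| = -9.181 kJ
ΔH = q_rxn / n = -50.50 kJ/mol

ΔH = -50.5 kJ/mol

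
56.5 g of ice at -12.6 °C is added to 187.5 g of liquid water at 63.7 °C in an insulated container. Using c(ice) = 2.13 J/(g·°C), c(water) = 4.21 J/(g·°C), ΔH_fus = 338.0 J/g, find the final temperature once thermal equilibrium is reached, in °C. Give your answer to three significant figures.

T_f = 28.9 °C

Heat to bring ice to 0 °C and melt it: q₁ = 56.5×2.13×12.6 + 56.5×338.0 = 20613 J
Heat the water can supply cooling to 0 °C: 187.5×4.21×63.7 = 50283.2 J > q₁, so all ice melts.
Energy balance: 187.5×4.21×(63.7 − T) = 20613 + 56.5×4.21×(T − 0)
789.375(63.7 − T) = 20613 + 237.865 T
50283.2 − 20613 = 1027.240 T
T = 29670.2 / 1027.240 = 28.88 °C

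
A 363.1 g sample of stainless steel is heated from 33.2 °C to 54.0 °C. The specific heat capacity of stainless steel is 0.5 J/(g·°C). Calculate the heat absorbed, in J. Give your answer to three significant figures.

q = m c ΔT = 363.1 × 0.5 × (54.0 − 33.2)
q = 363.1 × 0.5 × 20.8 = 3776 J

q = 3780 J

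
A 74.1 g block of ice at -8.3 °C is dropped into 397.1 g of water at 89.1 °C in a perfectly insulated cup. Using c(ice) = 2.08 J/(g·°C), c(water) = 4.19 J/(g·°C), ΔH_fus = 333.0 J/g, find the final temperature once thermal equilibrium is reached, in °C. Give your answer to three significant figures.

T_f = 61.9 °C

Heat to bring ice to 0 °C and melt it: q₁ = 74.1×2.08×8.3 + 74.1×333.0 = 25955 J
Heat the water can supply cooling to 0 °C: 397.1×4.19×89.1 = 148249 J > q₁, so all ice melts.
Energy balance: 397.1×4.19×(89.1 − T) = 25955 + 74.1×4.19×(T − 0)
1663.849(89.1 − T) = 25955 + 310.479 T
148249 − 25955 = 1974.328 T
T = 122294 / 1974.328 = 61.94 °C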